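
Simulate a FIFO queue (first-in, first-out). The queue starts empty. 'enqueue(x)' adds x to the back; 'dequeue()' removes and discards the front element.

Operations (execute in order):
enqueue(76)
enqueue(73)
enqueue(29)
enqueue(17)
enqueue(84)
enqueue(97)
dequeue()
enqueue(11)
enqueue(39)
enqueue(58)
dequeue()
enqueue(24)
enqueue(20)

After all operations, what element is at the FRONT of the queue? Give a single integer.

Answer: 29

Derivation:
enqueue(76): queue = [76]
enqueue(73): queue = [76, 73]
enqueue(29): queue = [76, 73, 29]
enqueue(17): queue = [76, 73, 29, 17]
enqueue(84): queue = [76, 73, 29, 17, 84]
enqueue(97): queue = [76, 73, 29, 17, 84, 97]
dequeue(): queue = [73, 29, 17, 84, 97]
enqueue(11): queue = [73, 29, 17, 84, 97, 11]
enqueue(39): queue = [73, 29, 17, 84, 97, 11, 39]
enqueue(58): queue = [73, 29, 17, 84, 97, 11, 39, 58]
dequeue(): queue = [29, 17, 84, 97, 11, 39, 58]
enqueue(24): queue = [29, 17, 84, 97, 11, 39, 58, 24]
enqueue(20): queue = [29, 17, 84, 97, 11, 39, 58, 24, 20]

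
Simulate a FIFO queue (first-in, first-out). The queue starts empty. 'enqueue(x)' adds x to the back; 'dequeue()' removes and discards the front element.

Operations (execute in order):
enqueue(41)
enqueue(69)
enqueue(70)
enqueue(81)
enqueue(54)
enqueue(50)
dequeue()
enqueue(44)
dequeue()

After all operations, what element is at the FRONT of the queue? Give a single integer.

Answer: 70

Derivation:
enqueue(41): queue = [41]
enqueue(69): queue = [41, 69]
enqueue(70): queue = [41, 69, 70]
enqueue(81): queue = [41, 69, 70, 81]
enqueue(54): queue = [41, 69, 70, 81, 54]
enqueue(50): queue = [41, 69, 70, 81, 54, 50]
dequeue(): queue = [69, 70, 81, 54, 50]
enqueue(44): queue = [69, 70, 81, 54, 50, 44]
dequeue(): queue = [70, 81, 54, 50, 44]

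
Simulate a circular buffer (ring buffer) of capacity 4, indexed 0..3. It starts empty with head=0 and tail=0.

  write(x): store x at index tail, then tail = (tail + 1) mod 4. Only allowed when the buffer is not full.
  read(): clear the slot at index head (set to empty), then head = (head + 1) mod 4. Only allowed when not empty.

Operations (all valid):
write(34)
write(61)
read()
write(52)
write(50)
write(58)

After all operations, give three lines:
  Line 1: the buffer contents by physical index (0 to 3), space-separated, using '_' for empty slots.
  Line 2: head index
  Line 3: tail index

write(34): buf=[34 _ _ _], head=0, tail=1, size=1
write(61): buf=[34 61 _ _], head=0, tail=2, size=2
read(): buf=[_ 61 _ _], head=1, tail=2, size=1
write(52): buf=[_ 61 52 _], head=1, tail=3, size=2
write(50): buf=[_ 61 52 50], head=1, tail=0, size=3
write(58): buf=[58 61 52 50], head=1, tail=1, size=4

Answer: 58 61 52 50
1
1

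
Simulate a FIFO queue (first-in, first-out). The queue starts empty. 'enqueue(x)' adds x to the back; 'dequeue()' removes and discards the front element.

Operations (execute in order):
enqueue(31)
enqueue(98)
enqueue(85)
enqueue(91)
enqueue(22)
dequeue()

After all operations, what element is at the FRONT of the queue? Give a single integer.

Answer: 98

Derivation:
enqueue(31): queue = [31]
enqueue(98): queue = [31, 98]
enqueue(85): queue = [31, 98, 85]
enqueue(91): queue = [31, 98, 85, 91]
enqueue(22): queue = [31, 98, 85, 91, 22]
dequeue(): queue = [98, 85, 91, 22]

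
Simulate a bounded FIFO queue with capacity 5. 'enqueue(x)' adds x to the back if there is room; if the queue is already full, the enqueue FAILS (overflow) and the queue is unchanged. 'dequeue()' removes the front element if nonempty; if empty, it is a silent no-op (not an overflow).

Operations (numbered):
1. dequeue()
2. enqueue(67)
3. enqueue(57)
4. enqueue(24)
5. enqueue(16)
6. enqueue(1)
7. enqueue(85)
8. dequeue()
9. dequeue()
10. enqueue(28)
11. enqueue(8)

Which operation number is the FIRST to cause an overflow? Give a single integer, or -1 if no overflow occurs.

1. dequeue(): empty, no-op, size=0
2. enqueue(67): size=1
3. enqueue(57): size=2
4. enqueue(24): size=3
5. enqueue(16): size=4
6. enqueue(1): size=5
7. enqueue(85): size=5=cap → OVERFLOW (fail)
8. dequeue(): size=4
9. dequeue(): size=3
10. enqueue(28): size=4
11. enqueue(8): size=5

Answer: 7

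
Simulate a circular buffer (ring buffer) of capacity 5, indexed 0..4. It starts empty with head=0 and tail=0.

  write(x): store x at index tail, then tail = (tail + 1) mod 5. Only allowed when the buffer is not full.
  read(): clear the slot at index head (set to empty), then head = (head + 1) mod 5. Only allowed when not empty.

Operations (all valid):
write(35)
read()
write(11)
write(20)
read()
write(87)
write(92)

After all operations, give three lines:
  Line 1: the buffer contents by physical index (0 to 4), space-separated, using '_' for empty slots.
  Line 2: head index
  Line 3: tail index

Answer: _ _ 20 87 92
2
0

Derivation:
write(35): buf=[35 _ _ _ _], head=0, tail=1, size=1
read(): buf=[_ _ _ _ _], head=1, tail=1, size=0
write(11): buf=[_ 11 _ _ _], head=1, tail=2, size=1
write(20): buf=[_ 11 20 _ _], head=1, tail=3, size=2
read(): buf=[_ _ 20 _ _], head=2, tail=3, size=1
write(87): buf=[_ _ 20 87 _], head=2, tail=4, size=2
write(92): buf=[_ _ 20 87 92], head=2, tail=0, size=3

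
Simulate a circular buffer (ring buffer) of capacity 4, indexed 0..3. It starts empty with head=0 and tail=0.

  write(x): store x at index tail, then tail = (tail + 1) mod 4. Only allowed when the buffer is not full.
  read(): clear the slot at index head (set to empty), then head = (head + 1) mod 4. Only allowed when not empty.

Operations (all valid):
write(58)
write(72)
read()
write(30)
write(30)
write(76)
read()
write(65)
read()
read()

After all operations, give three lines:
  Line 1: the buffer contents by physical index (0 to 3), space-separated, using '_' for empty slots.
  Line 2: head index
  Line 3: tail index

Answer: 76 65 _ _
0
2

Derivation:
write(58): buf=[58 _ _ _], head=0, tail=1, size=1
write(72): buf=[58 72 _ _], head=0, tail=2, size=2
read(): buf=[_ 72 _ _], head=1, tail=2, size=1
write(30): buf=[_ 72 30 _], head=1, tail=3, size=2
write(30): buf=[_ 72 30 30], head=1, tail=0, size=3
write(76): buf=[76 72 30 30], head=1, tail=1, size=4
read(): buf=[76 _ 30 30], head=2, tail=1, size=3
write(65): buf=[76 65 30 30], head=2, tail=2, size=4
read(): buf=[76 65 _ 30], head=3, tail=2, size=3
read(): buf=[76 65 _ _], head=0, tail=2, size=2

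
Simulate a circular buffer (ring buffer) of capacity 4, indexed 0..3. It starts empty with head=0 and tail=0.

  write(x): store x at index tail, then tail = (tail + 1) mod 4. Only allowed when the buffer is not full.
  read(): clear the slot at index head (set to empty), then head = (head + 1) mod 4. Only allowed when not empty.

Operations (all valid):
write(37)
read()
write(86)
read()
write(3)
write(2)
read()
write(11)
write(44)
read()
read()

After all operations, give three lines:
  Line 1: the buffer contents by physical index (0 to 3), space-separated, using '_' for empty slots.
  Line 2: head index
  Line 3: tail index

write(37): buf=[37 _ _ _], head=0, tail=1, size=1
read(): buf=[_ _ _ _], head=1, tail=1, size=0
write(86): buf=[_ 86 _ _], head=1, tail=2, size=1
read(): buf=[_ _ _ _], head=2, tail=2, size=0
write(3): buf=[_ _ 3 _], head=2, tail=3, size=1
write(2): buf=[_ _ 3 2], head=2, tail=0, size=2
read(): buf=[_ _ _ 2], head=3, tail=0, size=1
write(11): buf=[11 _ _ 2], head=3, tail=1, size=2
write(44): buf=[11 44 _ 2], head=3, tail=2, size=3
read(): buf=[11 44 _ _], head=0, tail=2, size=2
read(): buf=[_ 44 _ _], head=1, tail=2, size=1

Answer: _ 44 _ _
1
2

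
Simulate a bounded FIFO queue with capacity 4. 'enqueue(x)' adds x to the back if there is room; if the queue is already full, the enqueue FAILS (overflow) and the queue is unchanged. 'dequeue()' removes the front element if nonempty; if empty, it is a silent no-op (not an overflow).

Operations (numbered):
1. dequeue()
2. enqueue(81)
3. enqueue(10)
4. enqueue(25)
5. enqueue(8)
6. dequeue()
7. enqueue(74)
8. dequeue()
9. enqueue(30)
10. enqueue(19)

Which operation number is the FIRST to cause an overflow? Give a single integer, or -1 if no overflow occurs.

Answer: 10

Derivation:
1. dequeue(): empty, no-op, size=0
2. enqueue(81): size=1
3. enqueue(10): size=2
4. enqueue(25): size=3
5. enqueue(8): size=4
6. dequeue(): size=3
7. enqueue(74): size=4
8. dequeue(): size=3
9. enqueue(30): size=4
10. enqueue(19): size=4=cap → OVERFLOW (fail)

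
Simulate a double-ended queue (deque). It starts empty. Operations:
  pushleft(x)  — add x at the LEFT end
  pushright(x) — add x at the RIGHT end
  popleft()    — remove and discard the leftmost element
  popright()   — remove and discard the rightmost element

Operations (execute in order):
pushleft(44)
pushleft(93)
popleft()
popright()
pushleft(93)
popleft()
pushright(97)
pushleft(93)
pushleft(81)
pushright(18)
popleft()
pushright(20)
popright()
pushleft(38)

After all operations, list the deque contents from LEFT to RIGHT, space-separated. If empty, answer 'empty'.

Answer: 38 93 97 18

Derivation:
pushleft(44): [44]
pushleft(93): [93, 44]
popleft(): [44]
popright(): []
pushleft(93): [93]
popleft(): []
pushright(97): [97]
pushleft(93): [93, 97]
pushleft(81): [81, 93, 97]
pushright(18): [81, 93, 97, 18]
popleft(): [93, 97, 18]
pushright(20): [93, 97, 18, 20]
popright(): [93, 97, 18]
pushleft(38): [38, 93, 97, 18]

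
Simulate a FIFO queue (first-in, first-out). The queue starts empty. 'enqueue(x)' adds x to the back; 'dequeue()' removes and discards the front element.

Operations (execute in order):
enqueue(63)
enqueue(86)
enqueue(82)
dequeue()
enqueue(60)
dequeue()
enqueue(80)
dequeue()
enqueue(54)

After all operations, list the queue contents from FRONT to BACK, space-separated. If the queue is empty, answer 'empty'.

Answer: 60 80 54

Derivation:
enqueue(63): [63]
enqueue(86): [63, 86]
enqueue(82): [63, 86, 82]
dequeue(): [86, 82]
enqueue(60): [86, 82, 60]
dequeue(): [82, 60]
enqueue(80): [82, 60, 80]
dequeue(): [60, 80]
enqueue(54): [60, 80, 54]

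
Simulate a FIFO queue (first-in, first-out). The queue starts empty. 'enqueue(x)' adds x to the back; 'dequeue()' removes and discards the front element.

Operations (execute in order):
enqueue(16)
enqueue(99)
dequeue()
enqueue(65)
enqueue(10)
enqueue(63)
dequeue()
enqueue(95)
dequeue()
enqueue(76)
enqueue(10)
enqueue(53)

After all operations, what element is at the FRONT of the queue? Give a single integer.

Answer: 10

Derivation:
enqueue(16): queue = [16]
enqueue(99): queue = [16, 99]
dequeue(): queue = [99]
enqueue(65): queue = [99, 65]
enqueue(10): queue = [99, 65, 10]
enqueue(63): queue = [99, 65, 10, 63]
dequeue(): queue = [65, 10, 63]
enqueue(95): queue = [65, 10, 63, 95]
dequeue(): queue = [10, 63, 95]
enqueue(76): queue = [10, 63, 95, 76]
enqueue(10): queue = [10, 63, 95, 76, 10]
enqueue(53): queue = [10, 63, 95, 76, 10, 53]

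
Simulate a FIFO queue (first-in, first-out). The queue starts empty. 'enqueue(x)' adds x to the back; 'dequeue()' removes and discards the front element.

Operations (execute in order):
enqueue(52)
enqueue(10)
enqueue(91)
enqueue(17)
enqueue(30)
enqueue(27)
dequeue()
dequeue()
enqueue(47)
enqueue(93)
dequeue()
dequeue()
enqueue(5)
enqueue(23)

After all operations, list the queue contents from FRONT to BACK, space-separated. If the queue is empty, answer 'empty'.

enqueue(52): [52]
enqueue(10): [52, 10]
enqueue(91): [52, 10, 91]
enqueue(17): [52, 10, 91, 17]
enqueue(30): [52, 10, 91, 17, 30]
enqueue(27): [52, 10, 91, 17, 30, 27]
dequeue(): [10, 91, 17, 30, 27]
dequeue(): [91, 17, 30, 27]
enqueue(47): [91, 17, 30, 27, 47]
enqueue(93): [91, 17, 30, 27, 47, 93]
dequeue(): [17, 30, 27, 47, 93]
dequeue(): [30, 27, 47, 93]
enqueue(5): [30, 27, 47, 93, 5]
enqueue(23): [30, 27, 47, 93, 5, 23]

Answer: 30 27 47 93 5 23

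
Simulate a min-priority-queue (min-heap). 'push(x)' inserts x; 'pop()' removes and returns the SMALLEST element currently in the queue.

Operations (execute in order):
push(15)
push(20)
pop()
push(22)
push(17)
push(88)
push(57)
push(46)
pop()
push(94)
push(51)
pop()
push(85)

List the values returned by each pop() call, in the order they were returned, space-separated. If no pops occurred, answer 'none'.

push(15): heap contents = [15]
push(20): heap contents = [15, 20]
pop() → 15: heap contents = [20]
push(22): heap contents = [20, 22]
push(17): heap contents = [17, 20, 22]
push(88): heap contents = [17, 20, 22, 88]
push(57): heap contents = [17, 20, 22, 57, 88]
push(46): heap contents = [17, 20, 22, 46, 57, 88]
pop() → 17: heap contents = [20, 22, 46, 57, 88]
push(94): heap contents = [20, 22, 46, 57, 88, 94]
push(51): heap contents = [20, 22, 46, 51, 57, 88, 94]
pop() → 20: heap contents = [22, 46, 51, 57, 88, 94]
push(85): heap contents = [22, 46, 51, 57, 85, 88, 94]

Answer: 15 17 20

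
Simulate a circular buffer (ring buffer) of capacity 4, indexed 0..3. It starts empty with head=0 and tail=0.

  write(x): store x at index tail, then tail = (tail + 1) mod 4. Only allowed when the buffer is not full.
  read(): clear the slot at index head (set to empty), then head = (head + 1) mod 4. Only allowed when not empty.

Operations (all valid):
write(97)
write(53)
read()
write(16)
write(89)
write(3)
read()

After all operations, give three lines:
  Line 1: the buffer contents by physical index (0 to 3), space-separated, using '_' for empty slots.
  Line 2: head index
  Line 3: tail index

Answer: 3 _ 16 89
2
1

Derivation:
write(97): buf=[97 _ _ _], head=0, tail=1, size=1
write(53): buf=[97 53 _ _], head=0, tail=2, size=2
read(): buf=[_ 53 _ _], head=1, tail=2, size=1
write(16): buf=[_ 53 16 _], head=1, tail=3, size=2
write(89): buf=[_ 53 16 89], head=1, tail=0, size=3
write(3): buf=[3 53 16 89], head=1, tail=1, size=4
read(): buf=[3 _ 16 89], head=2, tail=1, size=3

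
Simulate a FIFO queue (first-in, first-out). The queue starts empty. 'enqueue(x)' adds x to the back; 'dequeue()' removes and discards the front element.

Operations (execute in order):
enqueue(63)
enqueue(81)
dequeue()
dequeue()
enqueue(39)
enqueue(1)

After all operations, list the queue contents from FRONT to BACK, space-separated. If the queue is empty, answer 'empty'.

Answer: 39 1

Derivation:
enqueue(63): [63]
enqueue(81): [63, 81]
dequeue(): [81]
dequeue(): []
enqueue(39): [39]
enqueue(1): [39, 1]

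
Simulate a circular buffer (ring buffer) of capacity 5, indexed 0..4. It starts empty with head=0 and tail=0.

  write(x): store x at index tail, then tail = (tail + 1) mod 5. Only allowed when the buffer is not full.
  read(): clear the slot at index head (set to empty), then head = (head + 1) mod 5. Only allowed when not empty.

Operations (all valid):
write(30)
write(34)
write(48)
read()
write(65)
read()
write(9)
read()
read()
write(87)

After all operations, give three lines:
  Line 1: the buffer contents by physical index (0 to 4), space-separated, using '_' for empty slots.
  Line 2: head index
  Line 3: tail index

write(30): buf=[30 _ _ _ _], head=0, tail=1, size=1
write(34): buf=[30 34 _ _ _], head=0, tail=2, size=2
write(48): buf=[30 34 48 _ _], head=0, tail=3, size=3
read(): buf=[_ 34 48 _ _], head=1, tail=3, size=2
write(65): buf=[_ 34 48 65 _], head=1, tail=4, size=3
read(): buf=[_ _ 48 65 _], head=2, tail=4, size=2
write(9): buf=[_ _ 48 65 9], head=2, tail=0, size=3
read(): buf=[_ _ _ 65 9], head=3, tail=0, size=2
read(): buf=[_ _ _ _ 9], head=4, tail=0, size=1
write(87): buf=[87 _ _ _ 9], head=4, tail=1, size=2

Answer: 87 _ _ _ 9
4
1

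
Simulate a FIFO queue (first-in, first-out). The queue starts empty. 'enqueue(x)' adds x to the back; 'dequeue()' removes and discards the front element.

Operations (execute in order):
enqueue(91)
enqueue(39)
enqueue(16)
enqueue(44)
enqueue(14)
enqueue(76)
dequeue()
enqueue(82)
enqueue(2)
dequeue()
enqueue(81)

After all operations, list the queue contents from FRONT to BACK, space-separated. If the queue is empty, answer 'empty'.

enqueue(91): [91]
enqueue(39): [91, 39]
enqueue(16): [91, 39, 16]
enqueue(44): [91, 39, 16, 44]
enqueue(14): [91, 39, 16, 44, 14]
enqueue(76): [91, 39, 16, 44, 14, 76]
dequeue(): [39, 16, 44, 14, 76]
enqueue(82): [39, 16, 44, 14, 76, 82]
enqueue(2): [39, 16, 44, 14, 76, 82, 2]
dequeue(): [16, 44, 14, 76, 82, 2]
enqueue(81): [16, 44, 14, 76, 82, 2, 81]

Answer: 16 44 14 76 82 2 81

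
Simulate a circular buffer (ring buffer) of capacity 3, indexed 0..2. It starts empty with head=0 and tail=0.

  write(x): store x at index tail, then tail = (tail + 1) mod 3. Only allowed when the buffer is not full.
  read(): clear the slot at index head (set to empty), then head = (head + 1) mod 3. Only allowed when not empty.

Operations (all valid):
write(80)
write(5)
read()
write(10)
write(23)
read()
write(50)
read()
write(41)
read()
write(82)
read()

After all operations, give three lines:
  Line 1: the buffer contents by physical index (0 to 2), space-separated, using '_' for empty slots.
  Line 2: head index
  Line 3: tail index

write(80): buf=[80 _ _], head=0, tail=1, size=1
write(5): buf=[80 5 _], head=0, tail=2, size=2
read(): buf=[_ 5 _], head=1, tail=2, size=1
write(10): buf=[_ 5 10], head=1, tail=0, size=2
write(23): buf=[23 5 10], head=1, tail=1, size=3
read(): buf=[23 _ 10], head=2, tail=1, size=2
write(50): buf=[23 50 10], head=2, tail=2, size=3
read(): buf=[23 50 _], head=0, tail=2, size=2
write(41): buf=[23 50 41], head=0, tail=0, size=3
read(): buf=[_ 50 41], head=1, tail=0, size=2
write(82): buf=[82 50 41], head=1, tail=1, size=3
read(): buf=[82 _ 41], head=2, tail=1, size=2

Answer: 82 _ 41
2
1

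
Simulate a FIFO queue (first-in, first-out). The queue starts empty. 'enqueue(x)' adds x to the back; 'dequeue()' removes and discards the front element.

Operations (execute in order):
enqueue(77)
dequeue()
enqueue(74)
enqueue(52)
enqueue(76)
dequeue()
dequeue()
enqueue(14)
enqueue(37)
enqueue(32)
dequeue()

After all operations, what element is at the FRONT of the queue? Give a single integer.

enqueue(77): queue = [77]
dequeue(): queue = []
enqueue(74): queue = [74]
enqueue(52): queue = [74, 52]
enqueue(76): queue = [74, 52, 76]
dequeue(): queue = [52, 76]
dequeue(): queue = [76]
enqueue(14): queue = [76, 14]
enqueue(37): queue = [76, 14, 37]
enqueue(32): queue = [76, 14, 37, 32]
dequeue(): queue = [14, 37, 32]

Answer: 14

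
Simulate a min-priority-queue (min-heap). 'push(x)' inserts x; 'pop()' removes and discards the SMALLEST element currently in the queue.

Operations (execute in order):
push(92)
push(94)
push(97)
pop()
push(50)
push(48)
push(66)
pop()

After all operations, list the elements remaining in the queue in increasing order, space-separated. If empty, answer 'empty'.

push(92): heap contents = [92]
push(94): heap contents = [92, 94]
push(97): heap contents = [92, 94, 97]
pop() → 92: heap contents = [94, 97]
push(50): heap contents = [50, 94, 97]
push(48): heap contents = [48, 50, 94, 97]
push(66): heap contents = [48, 50, 66, 94, 97]
pop() → 48: heap contents = [50, 66, 94, 97]

Answer: 50 66 94 97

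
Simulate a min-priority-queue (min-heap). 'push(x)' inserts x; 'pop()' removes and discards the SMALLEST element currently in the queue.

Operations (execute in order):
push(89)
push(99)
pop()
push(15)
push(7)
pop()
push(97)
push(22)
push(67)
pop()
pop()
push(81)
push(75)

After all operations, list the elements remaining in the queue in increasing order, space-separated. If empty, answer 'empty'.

Answer: 67 75 81 97 99

Derivation:
push(89): heap contents = [89]
push(99): heap contents = [89, 99]
pop() → 89: heap contents = [99]
push(15): heap contents = [15, 99]
push(7): heap contents = [7, 15, 99]
pop() → 7: heap contents = [15, 99]
push(97): heap contents = [15, 97, 99]
push(22): heap contents = [15, 22, 97, 99]
push(67): heap contents = [15, 22, 67, 97, 99]
pop() → 15: heap contents = [22, 67, 97, 99]
pop() → 22: heap contents = [67, 97, 99]
push(81): heap contents = [67, 81, 97, 99]
push(75): heap contents = [67, 75, 81, 97, 99]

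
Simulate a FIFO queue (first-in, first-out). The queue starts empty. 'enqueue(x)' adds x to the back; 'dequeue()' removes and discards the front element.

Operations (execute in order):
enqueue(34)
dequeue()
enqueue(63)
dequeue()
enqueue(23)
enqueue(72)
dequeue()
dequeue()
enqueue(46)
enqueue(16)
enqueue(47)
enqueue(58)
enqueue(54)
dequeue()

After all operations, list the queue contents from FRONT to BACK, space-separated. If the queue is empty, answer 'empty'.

Answer: 16 47 58 54

Derivation:
enqueue(34): [34]
dequeue(): []
enqueue(63): [63]
dequeue(): []
enqueue(23): [23]
enqueue(72): [23, 72]
dequeue(): [72]
dequeue(): []
enqueue(46): [46]
enqueue(16): [46, 16]
enqueue(47): [46, 16, 47]
enqueue(58): [46, 16, 47, 58]
enqueue(54): [46, 16, 47, 58, 54]
dequeue(): [16, 47, 58, 54]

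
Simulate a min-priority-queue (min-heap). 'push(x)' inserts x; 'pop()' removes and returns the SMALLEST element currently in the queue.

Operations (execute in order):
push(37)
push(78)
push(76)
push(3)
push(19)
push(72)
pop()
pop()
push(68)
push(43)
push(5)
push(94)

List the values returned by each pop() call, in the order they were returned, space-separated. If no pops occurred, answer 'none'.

push(37): heap contents = [37]
push(78): heap contents = [37, 78]
push(76): heap contents = [37, 76, 78]
push(3): heap contents = [3, 37, 76, 78]
push(19): heap contents = [3, 19, 37, 76, 78]
push(72): heap contents = [3, 19, 37, 72, 76, 78]
pop() → 3: heap contents = [19, 37, 72, 76, 78]
pop() → 19: heap contents = [37, 72, 76, 78]
push(68): heap contents = [37, 68, 72, 76, 78]
push(43): heap contents = [37, 43, 68, 72, 76, 78]
push(5): heap contents = [5, 37, 43, 68, 72, 76, 78]
push(94): heap contents = [5, 37, 43, 68, 72, 76, 78, 94]

Answer: 3 19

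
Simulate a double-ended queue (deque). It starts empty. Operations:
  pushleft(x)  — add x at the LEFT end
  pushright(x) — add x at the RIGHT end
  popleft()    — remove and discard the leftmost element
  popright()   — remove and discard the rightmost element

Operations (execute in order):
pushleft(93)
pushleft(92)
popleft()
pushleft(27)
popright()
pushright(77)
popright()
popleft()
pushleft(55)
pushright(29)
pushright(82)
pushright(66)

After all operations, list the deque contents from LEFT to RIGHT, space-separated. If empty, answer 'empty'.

pushleft(93): [93]
pushleft(92): [92, 93]
popleft(): [93]
pushleft(27): [27, 93]
popright(): [27]
pushright(77): [27, 77]
popright(): [27]
popleft(): []
pushleft(55): [55]
pushright(29): [55, 29]
pushright(82): [55, 29, 82]
pushright(66): [55, 29, 82, 66]

Answer: 55 29 82 66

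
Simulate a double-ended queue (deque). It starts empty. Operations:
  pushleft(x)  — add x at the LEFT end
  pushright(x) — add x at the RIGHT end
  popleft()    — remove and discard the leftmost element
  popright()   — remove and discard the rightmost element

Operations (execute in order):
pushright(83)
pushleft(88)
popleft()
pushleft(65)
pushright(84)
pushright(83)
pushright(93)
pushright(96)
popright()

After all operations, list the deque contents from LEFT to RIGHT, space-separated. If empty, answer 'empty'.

Answer: 65 83 84 83 93

Derivation:
pushright(83): [83]
pushleft(88): [88, 83]
popleft(): [83]
pushleft(65): [65, 83]
pushright(84): [65, 83, 84]
pushright(83): [65, 83, 84, 83]
pushright(93): [65, 83, 84, 83, 93]
pushright(96): [65, 83, 84, 83, 93, 96]
popright(): [65, 83, 84, 83, 93]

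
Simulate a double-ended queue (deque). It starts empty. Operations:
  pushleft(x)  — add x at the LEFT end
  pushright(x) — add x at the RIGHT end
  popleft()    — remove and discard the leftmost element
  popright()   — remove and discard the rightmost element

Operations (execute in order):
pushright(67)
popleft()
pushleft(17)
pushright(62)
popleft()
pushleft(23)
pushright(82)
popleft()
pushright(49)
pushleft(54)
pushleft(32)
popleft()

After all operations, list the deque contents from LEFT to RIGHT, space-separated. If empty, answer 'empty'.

Answer: 54 62 82 49

Derivation:
pushright(67): [67]
popleft(): []
pushleft(17): [17]
pushright(62): [17, 62]
popleft(): [62]
pushleft(23): [23, 62]
pushright(82): [23, 62, 82]
popleft(): [62, 82]
pushright(49): [62, 82, 49]
pushleft(54): [54, 62, 82, 49]
pushleft(32): [32, 54, 62, 82, 49]
popleft(): [54, 62, 82, 49]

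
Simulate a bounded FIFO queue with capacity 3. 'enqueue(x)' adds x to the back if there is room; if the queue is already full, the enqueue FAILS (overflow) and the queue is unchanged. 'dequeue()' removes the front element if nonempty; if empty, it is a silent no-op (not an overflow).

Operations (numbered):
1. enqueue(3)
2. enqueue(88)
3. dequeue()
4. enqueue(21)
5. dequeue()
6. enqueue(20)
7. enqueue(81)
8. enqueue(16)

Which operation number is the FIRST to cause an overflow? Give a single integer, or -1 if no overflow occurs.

1. enqueue(3): size=1
2. enqueue(88): size=2
3. dequeue(): size=1
4. enqueue(21): size=2
5. dequeue(): size=1
6. enqueue(20): size=2
7. enqueue(81): size=3
8. enqueue(16): size=3=cap → OVERFLOW (fail)

Answer: 8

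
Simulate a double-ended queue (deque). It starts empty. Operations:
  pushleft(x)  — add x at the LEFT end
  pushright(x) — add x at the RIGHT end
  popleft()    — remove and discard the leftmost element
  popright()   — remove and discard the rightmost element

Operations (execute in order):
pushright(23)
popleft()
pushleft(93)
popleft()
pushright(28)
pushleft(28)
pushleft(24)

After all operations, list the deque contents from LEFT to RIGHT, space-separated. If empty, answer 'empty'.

Answer: 24 28 28

Derivation:
pushright(23): [23]
popleft(): []
pushleft(93): [93]
popleft(): []
pushright(28): [28]
pushleft(28): [28, 28]
pushleft(24): [24, 28, 28]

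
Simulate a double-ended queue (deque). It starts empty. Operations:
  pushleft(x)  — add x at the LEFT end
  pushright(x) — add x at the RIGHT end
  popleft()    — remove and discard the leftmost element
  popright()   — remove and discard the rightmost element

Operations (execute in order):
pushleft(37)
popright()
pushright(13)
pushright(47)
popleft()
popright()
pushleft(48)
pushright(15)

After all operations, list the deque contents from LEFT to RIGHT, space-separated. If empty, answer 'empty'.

Answer: 48 15

Derivation:
pushleft(37): [37]
popright(): []
pushright(13): [13]
pushright(47): [13, 47]
popleft(): [47]
popright(): []
pushleft(48): [48]
pushright(15): [48, 15]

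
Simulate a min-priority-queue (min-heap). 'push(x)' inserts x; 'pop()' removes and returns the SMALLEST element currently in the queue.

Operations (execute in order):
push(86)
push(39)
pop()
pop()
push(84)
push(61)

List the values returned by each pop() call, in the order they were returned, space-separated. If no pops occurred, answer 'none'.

push(86): heap contents = [86]
push(39): heap contents = [39, 86]
pop() → 39: heap contents = [86]
pop() → 86: heap contents = []
push(84): heap contents = [84]
push(61): heap contents = [61, 84]

Answer: 39 86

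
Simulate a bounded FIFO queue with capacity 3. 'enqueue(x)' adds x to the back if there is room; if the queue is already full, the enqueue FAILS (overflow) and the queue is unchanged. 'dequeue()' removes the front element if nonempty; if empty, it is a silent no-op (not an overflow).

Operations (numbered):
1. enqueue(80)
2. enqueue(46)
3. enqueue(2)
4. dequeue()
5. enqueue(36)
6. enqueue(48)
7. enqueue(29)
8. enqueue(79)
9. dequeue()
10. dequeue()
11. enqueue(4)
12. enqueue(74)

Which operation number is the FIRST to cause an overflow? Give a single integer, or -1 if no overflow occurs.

Answer: 6

Derivation:
1. enqueue(80): size=1
2. enqueue(46): size=2
3. enqueue(2): size=3
4. dequeue(): size=2
5. enqueue(36): size=3
6. enqueue(48): size=3=cap → OVERFLOW (fail)
7. enqueue(29): size=3=cap → OVERFLOW (fail)
8. enqueue(79): size=3=cap → OVERFLOW (fail)
9. dequeue(): size=2
10. dequeue(): size=1
11. enqueue(4): size=2
12. enqueue(74): size=3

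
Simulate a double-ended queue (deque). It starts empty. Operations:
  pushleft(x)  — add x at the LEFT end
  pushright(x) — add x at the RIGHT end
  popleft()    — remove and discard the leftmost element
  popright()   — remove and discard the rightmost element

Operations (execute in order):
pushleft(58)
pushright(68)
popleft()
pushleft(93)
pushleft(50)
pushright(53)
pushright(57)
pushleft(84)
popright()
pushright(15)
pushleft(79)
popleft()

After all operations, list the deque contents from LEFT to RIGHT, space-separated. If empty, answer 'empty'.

pushleft(58): [58]
pushright(68): [58, 68]
popleft(): [68]
pushleft(93): [93, 68]
pushleft(50): [50, 93, 68]
pushright(53): [50, 93, 68, 53]
pushright(57): [50, 93, 68, 53, 57]
pushleft(84): [84, 50, 93, 68, 53, 57]
popright(): [84, 50, 93, 68, 53]
pushright(15): [84, 50, 93, 68, 53, 15]
pushleft(79): [79, 84, 50, 93, 68, 53, 15]
popleft(): [84, 50, 93, 68, 53, 15]

Answer: 84 50 93 68 53 15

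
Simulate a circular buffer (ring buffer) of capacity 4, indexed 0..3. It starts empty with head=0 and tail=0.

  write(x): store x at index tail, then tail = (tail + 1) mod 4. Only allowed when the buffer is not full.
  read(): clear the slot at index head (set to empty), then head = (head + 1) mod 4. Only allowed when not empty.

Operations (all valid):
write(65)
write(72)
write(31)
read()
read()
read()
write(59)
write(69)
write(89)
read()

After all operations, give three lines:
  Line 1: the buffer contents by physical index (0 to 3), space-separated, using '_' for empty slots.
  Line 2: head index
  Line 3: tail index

write(65): buf=[65 _ _ _], head=0, tail=1, size=1
write(72): buf=[65 72 _ _], head=0, tail=2, size=2
write(31): buf=[65 72 31 _], head=0, tail=3, size=3
read(): buf=[_ 72 31 _], head=1, tail=3, size=2
read(): buf=[_ _ 31 _], head=2, tail=3, size=1
read(): buf=[_ _ _ _], head=3, tail=3, size=0
write(59): buf=[_ _ _ 59], head=3, tail=0, size=1
write(69): buf=[69 _ _ 59], head=3, tail=1, size=2
write(89): buf=[69 89 _ 59], head=3, tail=2, size=3
read(): buf=[69 89 _ _], head=0, tail=2, size=2

Answer: 69 89 _ _
0
2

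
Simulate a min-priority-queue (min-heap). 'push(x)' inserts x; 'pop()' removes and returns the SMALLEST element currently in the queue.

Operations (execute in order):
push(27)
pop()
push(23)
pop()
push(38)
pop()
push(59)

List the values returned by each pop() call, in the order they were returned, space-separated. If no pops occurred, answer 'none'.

push(27): heap contents = [27]
pop() → 27: heap contents = []
push(23): heap contents = [23]
pop() → 23: heap contents = []
push(38): heap contents = [38]
pop() → 38: heap contents = []
push(59): heap contents = [59]

Answer: 27 23 38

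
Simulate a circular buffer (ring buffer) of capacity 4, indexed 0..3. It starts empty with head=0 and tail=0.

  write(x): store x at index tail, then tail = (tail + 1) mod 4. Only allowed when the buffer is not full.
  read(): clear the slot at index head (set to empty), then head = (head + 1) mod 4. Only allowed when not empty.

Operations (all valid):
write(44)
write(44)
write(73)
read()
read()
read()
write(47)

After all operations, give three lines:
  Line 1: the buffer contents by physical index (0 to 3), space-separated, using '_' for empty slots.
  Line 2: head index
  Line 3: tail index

Answer: _ _ _ 47
3
0

Derivation:
write(44): buf=[44 _ _ _], head=0, tail=1, size=1
write(44): buf=[44 44 _ _], head=0, tail=2, size=2
write(73): buf=[44 44 73 _], head=0, tail=3, size=3
read(): buf=[_ 44 73 _], head=1, tail=3, size=2
read(): buf=[_ _ 73 _], head=2, tail=3, size=1
read(): buf=[_ _ _ _], head=3, tail=3, size=0
write(47): buf=[_ _ _ 47], head=3, tail=0, size=1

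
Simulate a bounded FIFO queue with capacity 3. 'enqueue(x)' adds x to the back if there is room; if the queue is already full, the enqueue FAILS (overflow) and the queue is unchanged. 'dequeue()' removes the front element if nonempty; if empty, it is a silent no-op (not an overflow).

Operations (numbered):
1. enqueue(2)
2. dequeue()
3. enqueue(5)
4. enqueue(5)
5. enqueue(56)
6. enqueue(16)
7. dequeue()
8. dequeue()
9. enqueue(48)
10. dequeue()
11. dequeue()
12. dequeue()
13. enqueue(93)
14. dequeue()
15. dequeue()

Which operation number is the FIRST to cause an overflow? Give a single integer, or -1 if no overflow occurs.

Answer: 6

Derivation:
1. enqueue(2): size=1
2. dequeue(): size=0
3. enqueue(5): size=1
4. enqueue(5): size=2
5. enqueue(56): size=3
6. enqueue(16): size=3=cap → OVERFLOW (fail)
7. dequeue(): size=2
8. dequeue(): size=1
9. enqueue(48): size=2
10. dequeue(): size=1
11. dequeue(): size=0
12. dequeue(): empty, no-op, size=0
13. enqueue(93): size=1
14. dequeue(): size=0
15. dequeue(): empty, no-op, size=0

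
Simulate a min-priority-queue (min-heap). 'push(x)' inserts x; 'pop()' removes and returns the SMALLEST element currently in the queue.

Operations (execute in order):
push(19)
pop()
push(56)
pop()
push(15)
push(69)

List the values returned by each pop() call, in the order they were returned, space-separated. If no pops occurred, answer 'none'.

push(19): heap contents = [19]
pop() → 19: heap contents = []
push(56): heap contents = [56]
pop() → 56: heap contents = []
push(15): heap contents = [15]
push(69): heap contents = [15, 69]

Answer: 19 56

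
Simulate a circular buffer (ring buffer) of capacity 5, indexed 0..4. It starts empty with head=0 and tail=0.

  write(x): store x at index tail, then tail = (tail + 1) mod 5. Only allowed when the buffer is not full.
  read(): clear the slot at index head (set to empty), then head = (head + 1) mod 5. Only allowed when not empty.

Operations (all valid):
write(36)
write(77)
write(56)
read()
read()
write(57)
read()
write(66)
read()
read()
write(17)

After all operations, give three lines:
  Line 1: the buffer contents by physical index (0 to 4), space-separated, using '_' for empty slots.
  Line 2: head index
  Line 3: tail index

write(36): buf=[36 _ _ _ _], head=0, tail=1, size=1
write(77): buf=[36 77 _ _ _], head=0, tail=2, size=2
write(56): buf=[36 77 56 _ _], head=0, tail=3, size=3
read(): buf=[_ 77 56 _ _], head=1, tail=3, size=2
read(): buf=[_ _ 56 _ _], head=2, tail=3, size=1
write(57): buf=[_ _ 56 57 _], head=2, tail=4, size=2
read(): buf=[_ _ _ 57 _], head=3, tail=4, size=1
write(66): buf=[_ _ _ 57 66], head=3, tail=0, size=2
read(): buf=[_ _ _ _ 66], head=4, tail=0, size=1
read(): buf=[_ _ _ _ _], head=0, tail=0, size=0
write(17): buf=[17 _ _ _ _], head=0, tail=1, size=1

Answer: 17 _ _ _ _
0
1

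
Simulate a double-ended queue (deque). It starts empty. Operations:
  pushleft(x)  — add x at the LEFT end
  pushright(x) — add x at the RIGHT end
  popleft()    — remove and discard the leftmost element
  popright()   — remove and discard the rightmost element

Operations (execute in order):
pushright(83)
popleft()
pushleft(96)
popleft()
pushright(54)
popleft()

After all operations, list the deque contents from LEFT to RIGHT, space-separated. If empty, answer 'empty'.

pushright(83): [83]
popleft(): []
pushleft(96): [96]
popleft(): []
pushright(54): [54]
popleft(): []

Answer: empty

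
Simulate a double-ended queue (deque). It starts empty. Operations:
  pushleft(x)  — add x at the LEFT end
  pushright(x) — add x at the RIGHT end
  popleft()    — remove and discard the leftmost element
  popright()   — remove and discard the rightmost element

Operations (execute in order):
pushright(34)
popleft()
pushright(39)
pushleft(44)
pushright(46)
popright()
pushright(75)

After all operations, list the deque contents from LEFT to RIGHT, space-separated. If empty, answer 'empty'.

Answer: 44 39 75

Derivation:
pushright(34): [34]
popleft(): []
pushright(39): [39]
pushleft(44): [44, 39]
pushright(46): [44, 39, 46]
popright(): [44, 39]
pushright(75): [44, 39, 75]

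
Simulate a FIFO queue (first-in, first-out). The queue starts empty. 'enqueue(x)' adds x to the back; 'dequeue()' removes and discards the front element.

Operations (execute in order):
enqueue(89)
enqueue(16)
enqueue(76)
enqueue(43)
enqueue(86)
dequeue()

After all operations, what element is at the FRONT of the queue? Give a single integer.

enqueue(89): queue = [89]
enqueue(16): queue = [89, 16]
enqueue(76): queue = [89, 16, 76]
enqueue(43): queue = [89, 16, 76, 43]
enqueue(86): queue = [89, 16, 76, 43, 86]
dequeue(): queue = [16, 76, 43, 86]

Answer: 16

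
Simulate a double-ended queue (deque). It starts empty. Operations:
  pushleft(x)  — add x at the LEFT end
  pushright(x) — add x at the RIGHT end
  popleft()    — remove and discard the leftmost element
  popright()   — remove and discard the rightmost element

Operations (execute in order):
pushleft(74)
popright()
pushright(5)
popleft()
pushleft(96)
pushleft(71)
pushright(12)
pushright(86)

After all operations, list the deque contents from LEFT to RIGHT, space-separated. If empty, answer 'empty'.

pushleft(74): [74]
popright(): []
pushright(5): [5]
popleft(): []
pushleft(96): [96]
pushleft(71): [71, 96]
pushright(12): [71, 96, 12]
pushright(86): [71, 96, 12, 86]

Answer: 71 96 12 86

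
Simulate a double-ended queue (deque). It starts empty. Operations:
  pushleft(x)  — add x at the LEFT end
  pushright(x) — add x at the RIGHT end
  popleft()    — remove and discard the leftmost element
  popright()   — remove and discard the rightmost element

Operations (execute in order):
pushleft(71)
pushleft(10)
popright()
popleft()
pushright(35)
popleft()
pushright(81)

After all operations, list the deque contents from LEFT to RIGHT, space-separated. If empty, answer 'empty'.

pushleft(71): [71]
pushleft(10): [10, 71]
popright(): [10]
popleft(): []
pushright(35): [35]
popleft(): []
pushright(81): [81]

Answer: 81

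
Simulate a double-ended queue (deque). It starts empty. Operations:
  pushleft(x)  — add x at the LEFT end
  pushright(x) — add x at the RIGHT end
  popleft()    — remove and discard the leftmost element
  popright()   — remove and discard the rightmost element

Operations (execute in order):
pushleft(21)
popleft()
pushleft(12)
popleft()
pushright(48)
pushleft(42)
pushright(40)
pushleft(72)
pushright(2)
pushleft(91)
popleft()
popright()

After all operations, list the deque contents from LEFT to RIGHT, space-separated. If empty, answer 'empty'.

Answer: 72 42 48 40

Derivation:
pushleft(21): [21]
popleft(): []
pushleft(12): [12]
popleft(): []
pushright(48): [48]
pushleft(42): [42, 48]
pushright(40): [42, 48, 40]
pushleft(72): [72, 42, 48, 40]
pushright(2): [72, 42, 48, 40, 2]
pushleft(91): [91, 72, 42, 48, 40, 2]
popleft(): [72, 42, 48, 40, 2]
popright(): [72, 42, 48, 40]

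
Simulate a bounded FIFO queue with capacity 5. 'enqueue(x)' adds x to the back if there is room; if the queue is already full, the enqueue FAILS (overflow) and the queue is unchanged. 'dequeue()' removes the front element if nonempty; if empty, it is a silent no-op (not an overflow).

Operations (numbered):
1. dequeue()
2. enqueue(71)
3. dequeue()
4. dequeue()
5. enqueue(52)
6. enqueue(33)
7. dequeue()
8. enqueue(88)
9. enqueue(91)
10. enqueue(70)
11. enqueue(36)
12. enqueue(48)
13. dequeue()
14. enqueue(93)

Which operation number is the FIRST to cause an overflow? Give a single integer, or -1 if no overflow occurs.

1. dequeue(): empty, no-op, size=0
2. enqueue(71): size=1
3. dequeue(): size=0
4. dequeue(): empty, no-op, size=0
5. enqueue(52): size=1
6. enqueue(33): size=2
7. dequeue(): size=1
8. enqueue(88): size=2
9. enqueue(91): size=3
10. enqueue(70): size=4
11. enqueue(36): size=5
12. enqueue(48): size=5=cap → OVERFLOW (fail)
13. dequeue(): size=4
14. enqueue(93): size=5

Answer: 12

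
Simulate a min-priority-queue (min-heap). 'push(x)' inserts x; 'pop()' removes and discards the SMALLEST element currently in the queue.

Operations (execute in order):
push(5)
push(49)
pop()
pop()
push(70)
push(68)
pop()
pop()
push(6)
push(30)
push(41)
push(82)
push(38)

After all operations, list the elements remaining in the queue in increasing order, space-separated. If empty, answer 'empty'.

push(5): heap contents = [5]
push(49): heap contents = [5, 49]
pop() → 5: heap contents = [49]
pop() → 49: heap contents = []
push(70): heap contents = [70]
push(68): heap contents = [68, 70]
pop() → 68: heap contents = [70]
pop() → 70: heap contents = []
push(6): heap contents = [6]
push(30): heap contents = [6, 30]
push(41): heap contents = [6, 30, 41]
push(82): heap contents = [6, 30, 41, 82]
push(38): heap contents = [6, 30, 38, 41, 82]

Answer: 6 30 38 41 82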